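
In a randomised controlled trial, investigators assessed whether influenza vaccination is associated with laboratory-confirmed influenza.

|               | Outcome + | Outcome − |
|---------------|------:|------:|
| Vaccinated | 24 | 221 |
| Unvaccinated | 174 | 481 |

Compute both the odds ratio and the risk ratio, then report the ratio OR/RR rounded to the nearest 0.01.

0.81

Cells: a = 24, b = 221, c = 174, d = 481.
OR = (24·481)/(221·174) = 11544/38454 = 0.30020
Risk in exposed = 24/245 = 0.09796; risk in unexposed = 174/655 = 0.26565; RR = 0.36875
OR/RR = 0.30020 / 0.36875 = 0.81410
The outcome is not rare, so the OR lies further from 1 than the RR.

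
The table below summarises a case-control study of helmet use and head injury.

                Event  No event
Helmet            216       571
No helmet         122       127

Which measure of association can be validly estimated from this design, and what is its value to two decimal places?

Cells: a = 216, b = 571, c = 122, d = 127.
This is a case-control study: participants were sampled on outcome status, so risks in the source population cannot be estimated directly — relative risk is not valid here. The odds ratio is the appropriate measure.
OR = (a·d)/(b·c) = (216 × 127) / (571 × 122) = 27432 / 69662 = 0.39379

0.39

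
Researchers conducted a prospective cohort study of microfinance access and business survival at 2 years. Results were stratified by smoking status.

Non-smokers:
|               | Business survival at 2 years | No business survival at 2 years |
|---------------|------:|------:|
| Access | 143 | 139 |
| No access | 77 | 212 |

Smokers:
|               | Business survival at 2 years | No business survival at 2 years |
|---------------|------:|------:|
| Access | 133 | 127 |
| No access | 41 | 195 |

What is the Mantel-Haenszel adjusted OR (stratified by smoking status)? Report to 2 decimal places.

OR_MH = Σ(aᵢdᵢ/nᵢ) / Σ(bᵢcᵢ/nᵢ), where nᵢ is the stratum total.
Stratum 1 (Non-smokers): n = 571; a·d/n = 143·212/571 = 53.0928; b·c/n = 139·77/571 = 18.7443
Stratum 2 (Smokers): n = 496; a·d/n = 133·195/496 = 52.2883; b·c/n = 127·41/496 = 10.4980
OR_MH = (53.0928 + 52.2883) / (18.7443 + 10.4980) = 105.3811 / 29.2423 = 3.60372

3.60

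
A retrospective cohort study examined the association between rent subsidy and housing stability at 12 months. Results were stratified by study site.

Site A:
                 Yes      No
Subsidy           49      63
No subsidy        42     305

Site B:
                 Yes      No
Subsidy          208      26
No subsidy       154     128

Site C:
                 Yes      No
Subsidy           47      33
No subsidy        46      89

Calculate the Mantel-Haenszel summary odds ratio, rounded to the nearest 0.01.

OR_MH = Σ(aᵢdᵢ/nᵢ) / Σ(bᵢcᵢ/nᵢ), where nᵢ is the stratum total.
Stratum 1 (Site A): n = 459; a·d/n = 49·305/459 = 32.5599; b·c/n = 63·42/459 = 5.7647
Stratum 2 (Site B): n = 516; a·d/n = 208·128/516 = 51.5969; b·c/n = 26·154/516 = 7.7597
Stratum 3 (Site C): n = 215; a·d/n = 47·89/215 = 19.4558; b·c/n = 33·46/215 = 7.0605
OR_MH = (32.5599 + 51.5969 + 19.4558) / (5.7647 + 7.7597 + 7.0605) = 103.6126 / 20.5849 = 5.03344

5.03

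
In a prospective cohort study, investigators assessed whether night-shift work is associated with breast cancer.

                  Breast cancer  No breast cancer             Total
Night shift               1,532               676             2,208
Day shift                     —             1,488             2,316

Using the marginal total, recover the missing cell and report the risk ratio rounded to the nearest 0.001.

1.941

The missing cell is in the unexposed row: 2316 − 1488 = 828.
So a = 1532, b = 676, c = 828, d = 1488.
RR = [a/(a+b)] / [c/(c+d)] = (1532/2208) / (828/2316) = 0.69384/0.35751 = 1.94074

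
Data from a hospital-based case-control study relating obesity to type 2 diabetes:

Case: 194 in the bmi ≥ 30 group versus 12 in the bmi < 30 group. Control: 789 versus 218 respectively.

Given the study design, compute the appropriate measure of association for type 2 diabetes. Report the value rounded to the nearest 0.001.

4.467

From the description: a = 194, b = 789, c = 12, d = 218.
This is a hospital-based case-control study: participants were sampled on outcome status, so risks in the source population cannot be estimated directly — relative risk is not valid here. The odds ratio is the appropriate measure.
OR = (a·d)/(b·c) = (194 × 218) / (789 × 12) = 42292 / 9468 = 4.46684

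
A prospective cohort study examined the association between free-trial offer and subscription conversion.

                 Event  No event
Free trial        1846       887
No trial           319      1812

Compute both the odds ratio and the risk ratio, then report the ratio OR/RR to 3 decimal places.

Cells: a = 1846, b = 887, c = 319, d = 1812.
OR = (1846·1812)/(887·319) = 3344952/282953 = 11.82158
Risk in exposed = 1846/2733 = 0.67545; risk in unexposed = 319/2131 = 0.14969; RR = 4.51216
OR/RR = 11.82158 / 4.51216 = 2.61994
The outcome is not rare, so the OR lies further from 1 than the RR.

2.620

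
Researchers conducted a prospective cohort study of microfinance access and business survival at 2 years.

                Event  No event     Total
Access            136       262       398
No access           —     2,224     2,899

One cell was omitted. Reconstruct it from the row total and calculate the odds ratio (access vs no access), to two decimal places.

The missing cell is in the unexposed row: 2899 − 2224 = 675.
So a = 136, b = 262, c = 675, d = 2224.
OR = (a·d)/(b·c) = (136 × 2224) / (262 × 675) = 302464 / 176850 = 1.71029

1.71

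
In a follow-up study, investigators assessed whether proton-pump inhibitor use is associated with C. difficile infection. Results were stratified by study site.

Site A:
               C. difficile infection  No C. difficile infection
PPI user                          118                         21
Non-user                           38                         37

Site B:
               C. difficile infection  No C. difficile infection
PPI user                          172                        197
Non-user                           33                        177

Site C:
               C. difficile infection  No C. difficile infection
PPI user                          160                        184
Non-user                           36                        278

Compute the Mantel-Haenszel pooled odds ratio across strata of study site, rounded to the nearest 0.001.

5.618

OR_MH = Σ(aᵢdᵢ/nᵢ) / Σ(bᵢcᵢ/nᵢ), where nᵢ is the stratum total.
Stratum 1 (Site A): n = 214; a·d/n = 118·37/214 = 20.4019; b·c/n = 21·38/214 = 3.7290
Stratum 2 (Site B): n = 579; a·d/n = 172·177/579 = 52.5803; b·c/n = 197·33/579 = 11.2280
Stratum 3 (Site C): n = 658; a·d/n = 160·278/658 = 67.5988; b·c/n = 184·36/658 = 10.0669
OR_MH = (20.4019 + 52.5803 + 67.5988) / (3.7290 + 11.2280 + 10.0669) = 140.5810 / 25.0238 = 5.61789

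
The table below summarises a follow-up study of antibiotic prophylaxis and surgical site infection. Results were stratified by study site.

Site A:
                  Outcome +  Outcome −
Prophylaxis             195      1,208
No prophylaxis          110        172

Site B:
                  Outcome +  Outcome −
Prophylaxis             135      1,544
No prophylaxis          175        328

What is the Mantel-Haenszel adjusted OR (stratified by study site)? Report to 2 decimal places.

0.20

OR_MH = Σ(aᵢdᵢ/nᵢ) / Σ(bᵢcᵢ/nᵢ), where nᵢ is the stratum total.
Stratum 1 (Site A): n = 1685; a·d/n = 195·172/1685 = 19.9050; b·c/n = 1208·110/1685 = 78.8605
Stratum 2 (Site B): n = 2182; a·d/n = 135·328/2182 = 20.2933; b·c/n = 1544·175/2182 = 123.8313
OR_MH = (19.9050 + 20.2933) / (78.8605 + 123.8313) = 40.1984 / 202.6919 = 0.19832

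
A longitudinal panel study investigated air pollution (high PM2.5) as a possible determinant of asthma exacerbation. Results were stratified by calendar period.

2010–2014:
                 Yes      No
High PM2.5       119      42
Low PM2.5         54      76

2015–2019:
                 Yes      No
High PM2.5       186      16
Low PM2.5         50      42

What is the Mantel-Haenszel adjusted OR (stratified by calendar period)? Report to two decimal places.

OR_MH = Σ(aᵢdᵢ/nᵢ) / Σ(bᵢcᵢ/nᵢ), where nᵢ is the stratum total.
Stratum 1 (2010–2014): n = 291; a·d/n = 119·76/291 = 31.0790; b·c/n = 42·54/291 = 7.7938
Stratum 2 (2015–2019): n = 294; a·d/n = 186·42/294 = 26.5714; b·c/n = 16·50/294 = 2.7211
OR_MH = (31.0790 + 26.5714) / (7.7938 + 2.7211) = 57.6505 / 10.5149 = 5.48274

5.48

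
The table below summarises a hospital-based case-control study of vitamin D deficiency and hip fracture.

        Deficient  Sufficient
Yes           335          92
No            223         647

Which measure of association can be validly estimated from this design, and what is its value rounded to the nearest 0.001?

10.565

Reading the table with exposure as columns: a = 335 (Deficient, case), b = 223 (Deficient, non-case), c = 92 (Sufficient, case), d = 647.
This is a hospital-based case-control study: participants were sampled on outcome status, so risks in the source population cannot be estimated directly — relative risk is not valid here. The odds ratio is the appropriate measure.
OR = (a·d)/(b·c) = (335 × 647) / (223 × 92) = 216745 / 20516 = 10.56468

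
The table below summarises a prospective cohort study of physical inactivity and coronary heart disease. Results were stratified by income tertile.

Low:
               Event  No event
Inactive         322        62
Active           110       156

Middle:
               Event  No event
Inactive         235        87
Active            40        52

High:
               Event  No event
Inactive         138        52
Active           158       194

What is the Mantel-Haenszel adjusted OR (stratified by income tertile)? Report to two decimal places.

4.59

OR_MH = Σ(aᵢdᵢ/nᵢ) / Σ(bᵢcᵢ/nᵢ), where nᵢ is the stratum total.
Stratum 1 (Low): n = 650; a·d/n = 322·156/650 = 77.2800; b·c/n = 62·110/650 = 10.4923
Stratum 2 (Middle): n = 414; a·d/n = 235·52/414 = 29.5169; b·c/n = 87·40/414 = 8.4058
Stratum 3 (High): n = 542; a·d/n = 138·194/542 = 49.3948; b·c/n = 52·158/542 = 15.1587
OR_MH = (77.2800 + 29.5169 + 49.3948) / (10.4923 + 8.4058 + 15.1587) = 156.1917 / 34.0568 = 4.58622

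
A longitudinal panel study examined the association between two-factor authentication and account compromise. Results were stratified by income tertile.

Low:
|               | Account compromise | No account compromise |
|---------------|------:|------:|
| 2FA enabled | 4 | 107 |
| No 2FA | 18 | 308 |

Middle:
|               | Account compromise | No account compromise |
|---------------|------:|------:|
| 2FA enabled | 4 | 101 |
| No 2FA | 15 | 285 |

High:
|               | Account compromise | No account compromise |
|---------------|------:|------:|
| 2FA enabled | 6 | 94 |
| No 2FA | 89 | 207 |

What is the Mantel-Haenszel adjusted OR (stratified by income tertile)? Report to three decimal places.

OR_MH = Σ(aᵢdᵢ/nᵢ) / Σ(bᵢcᵢ/nᵢ), where nᵢ is the stratum total.
Stratum 1 (Low): n = 437; a·d/n = 4·308/437 = 2.8192; b·c/n = 107·18/437 = 4.4073
Stratum 2 (Middle): n = 405; a·d/n = 4·285/405 = 2.8148; b·c/n = 101·15/405 = 3.7407
Stratum 3 (High): n = 396; a·d/n = 6·207/396 = 3.1364; b·c/n = 94·89/396 = 21.1263
OR_MH = (2.8192 + 2.8148 + 3.1364) / (4.4073 + 3.7407 + 21.1263) = 8.7704 / 29.2743 = 0.29959

0.300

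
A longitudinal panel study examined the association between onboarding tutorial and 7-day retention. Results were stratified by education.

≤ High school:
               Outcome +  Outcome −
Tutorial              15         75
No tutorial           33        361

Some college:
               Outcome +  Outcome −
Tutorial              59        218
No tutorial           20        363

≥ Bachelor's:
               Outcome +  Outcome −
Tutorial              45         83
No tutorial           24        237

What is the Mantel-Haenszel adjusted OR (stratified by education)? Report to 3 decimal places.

4.219

OR_MH = Σ(aᵢdᵢ/nᵢ) / Σ(bᵢcᵢ/nᵢ), where nᵢ is the stratum total.
Stratum 1 (≤ High school): n = 484; a·d/n = 15·361/484 = 11.1880; b·c/n = 75·33/484 = 5.1136
Stratum 2 (Some college): n = 660; a·d/n = 59·363/660 = 32.4500; b·c/n = 218·20/660 = 6.6061
Stratum 3 (≥ Bachelor's): n = 389; a·d/n = 45·237/389 = 27.4165; b·c/n = 83·24/389 = 5.1208
OR_MH = (11.1880 + 32.4500 + 27.4165) / (5.1136 + 6.6061 + 5.1208) = 71.0545 / 16.8405 = 4.21926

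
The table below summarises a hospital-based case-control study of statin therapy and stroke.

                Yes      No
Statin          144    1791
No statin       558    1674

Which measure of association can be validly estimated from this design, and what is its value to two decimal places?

0.24

Cells: a = 144, b = 1791, c = 558, d = 1674.
This is a hospital-based case-control study: participants were sampled on outcome status, so risks in the source population cannot be estimated directly — relative risk is not valid here. The odds ratio is the appropriate measure.
OR = (a·d)/(b·c) = (144 × 1674) / (1791 × 558) = 241056 / 999378 = 0.24121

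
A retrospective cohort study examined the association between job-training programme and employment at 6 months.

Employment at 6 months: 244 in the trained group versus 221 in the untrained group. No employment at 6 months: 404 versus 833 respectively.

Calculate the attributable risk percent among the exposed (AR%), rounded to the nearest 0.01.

44.32

From the description: a = 244, b = 404, c = 221, d = 833.
Risk in exposed = 244/648 = 0.37654; risk in unexposed = 221/1054 = 0.20968.
RR = 0.37654/0.20968 = 1.79582
AR% = (RR − 1)/RR × 100 = (1.79582 − 1)/1.79582 × 100 = 44.3152%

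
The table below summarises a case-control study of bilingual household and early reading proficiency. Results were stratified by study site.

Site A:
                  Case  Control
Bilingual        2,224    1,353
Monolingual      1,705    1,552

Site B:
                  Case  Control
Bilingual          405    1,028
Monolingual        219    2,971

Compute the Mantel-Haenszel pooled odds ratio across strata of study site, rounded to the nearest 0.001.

OR_MH = Σ(aᵢdᵢ/nᵢ) / Σ(bᵢcᵢ/nᵢ), where nᵢ is the stratum total.
Stratum 1 (Site A): n = 6834; a·d/n = 2224·1552/6834 = 505.0699; b·c/n = 1353·1705/6834 = 337.5571
Stratum 2 (Site B): n = 4623; a·d/n = 405·2971/4623 = 260.2758; b·c/n = 1028·219/4623 = 48.6982
OR_MH = (505.0699 + 260.2758) / (337.5571 + 48.6982) = 765.3457 / 386.2553 = 1.98145

1.981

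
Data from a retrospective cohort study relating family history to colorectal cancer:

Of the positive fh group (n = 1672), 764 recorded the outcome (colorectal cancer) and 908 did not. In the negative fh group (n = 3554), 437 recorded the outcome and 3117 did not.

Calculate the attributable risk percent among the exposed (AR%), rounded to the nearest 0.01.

73.09

From the description: a = 764, b = 908, c = 437, d = 3117.
Risk in exposed = 764/1672 = 0.45694; risk in unexposed = 437/3554 = 0.12296.
RR = 0.45694/0.12296 = 3.71615
AR% = (RR − 1)/RR × 100 = (3.71615 − 1)/3.71615 × 100 = 73.0904%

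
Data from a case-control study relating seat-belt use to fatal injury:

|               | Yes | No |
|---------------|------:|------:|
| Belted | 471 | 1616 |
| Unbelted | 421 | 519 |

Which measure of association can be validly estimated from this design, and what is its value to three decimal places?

0.359

Cells: a = 471, b = 1616, c = 421, d = 519.
This is a case-control study: participants were sampled on outcome status, so risks in the source population cannot be estimated directly — relative risk is not valid here. The odds ratio is the appropriate measure.
OR = (a·d)/(b·c) = (471 × 519) / (1616 × 421) = 244449 / 680336 = 0.35931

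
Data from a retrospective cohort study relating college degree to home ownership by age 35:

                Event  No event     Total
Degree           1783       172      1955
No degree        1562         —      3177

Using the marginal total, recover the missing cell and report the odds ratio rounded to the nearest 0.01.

The missing cell is in the unexposed row: 3177 − 1562 = 1615.
So a = 1783, b = 172, c = 1562, d = 1615.
OR = (a·d)/(b·c) = (1783 × 1615) / (172 × 1562) = 2879545 / 268664 = 10.71802

10.72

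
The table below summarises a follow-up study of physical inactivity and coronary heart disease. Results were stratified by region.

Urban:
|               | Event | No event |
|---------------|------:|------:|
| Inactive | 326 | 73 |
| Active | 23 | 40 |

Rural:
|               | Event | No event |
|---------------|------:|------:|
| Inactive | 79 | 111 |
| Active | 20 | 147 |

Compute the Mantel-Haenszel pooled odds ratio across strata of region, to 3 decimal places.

6.166

OR_MH = Σ(aᵢdᵢ/nᵢ) / Σ(bᵢcᵢ/nᵢ), where nᵢ is the stratum total.
Stratum 1 (Urban): n = 462; a·d/n = 326·40/462 = 28.2251; b·c/n = 73·23/462 = 3.6342
Stratum 2 (Rural): n = 357; a·d/n = 79·147/357 = 32.5294; b·c/n = 111·20/357 = 6.2185
OR_MH = (28.2251 + 32.5294) / (3.6342 + 6.2185) = 60.7545 / 9.8527 = 6.16629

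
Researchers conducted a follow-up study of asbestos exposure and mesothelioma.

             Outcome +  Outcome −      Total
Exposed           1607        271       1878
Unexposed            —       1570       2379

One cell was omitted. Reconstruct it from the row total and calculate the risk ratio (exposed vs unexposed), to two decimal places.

The missing cell is in the unexposed row: 2379 − 1570 = 809.
So a = 1607, b = 271, c = 809, d = 1570.
RR = [a/(a+b)] / [c/(c+d)] = (1607/1878) / (809/2379) = 0.85570/0.34006 = 2.51632

2.52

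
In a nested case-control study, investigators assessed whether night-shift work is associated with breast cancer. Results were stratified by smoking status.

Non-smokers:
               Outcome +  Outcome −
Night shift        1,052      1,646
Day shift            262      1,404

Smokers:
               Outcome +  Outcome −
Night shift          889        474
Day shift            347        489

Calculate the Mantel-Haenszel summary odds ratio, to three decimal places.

OR_MH = Σ(aᵢdᵢ/nᵢ) / Σ(bᵢcᵢ/nᵢ), where nᵢ is the stratum total.
Stratum 1 (Non-smokers): n = 4364; a·d/n = 1052·1404/4364 = 338.4528; b·c/n = 1646·262/4364 = 98.8203
Stratum 2 (Smokers): n = 2199; a·d/n = 889·489/2199 = 197.6903; b·c/n = 474·347/2199 = 74.7967
OR_MH = (338.4528 + 197.6903) / (98.8203 + 74.7967) = 536.1431 / 173.6171 = 3.08808

3.088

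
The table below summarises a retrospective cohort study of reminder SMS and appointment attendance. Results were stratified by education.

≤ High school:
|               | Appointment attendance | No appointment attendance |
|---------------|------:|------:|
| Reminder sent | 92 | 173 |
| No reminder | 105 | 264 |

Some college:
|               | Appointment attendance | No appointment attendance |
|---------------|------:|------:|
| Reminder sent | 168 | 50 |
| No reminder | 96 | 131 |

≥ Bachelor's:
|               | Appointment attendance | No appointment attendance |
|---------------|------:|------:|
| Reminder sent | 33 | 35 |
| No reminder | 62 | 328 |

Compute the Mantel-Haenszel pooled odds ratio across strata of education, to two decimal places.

OR_MH = Σ(aᵢdᵢ/nᵢ) / Σ(bᵢcᵢ/nᵢ), where nᵢ is the stratum total.
Stratum 1 (≤ High school): n = 634; a·d/n = 92·264/634 = 38.3091; b·c/n = 173·105/634 = 28.6514
Stratum 2 (Some college): n = 445; a·d/n = 168·131/445 = 49.4562; b·c/n = 50·96/445 = 10.7865
Stratum 3 (≥ Bachelor's): n = 458; a·d/n = 33·328/458 = 23.6332; b·c/n = 35·62/458 = 4.7380
OR_MH = (38.3091 + 49.4562 + 23.6332) / (28.6514 + 10.7865 + 4.7380) = 111.3985 / 44.1759 = 2.52170

2.52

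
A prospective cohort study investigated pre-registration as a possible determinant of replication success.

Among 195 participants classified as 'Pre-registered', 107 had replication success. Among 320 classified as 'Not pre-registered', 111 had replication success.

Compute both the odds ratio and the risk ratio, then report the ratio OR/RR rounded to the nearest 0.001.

1.447

From the description: a = 107, b = 88, c = 111, d = 209.
OR = (107·209)/(88·111) = 22363/9768 = 2.28941
Risk in exposed = 107/195 = 0.54872; risk in unexposed = 111/320 = 0.34687; RR = 1.58189
OR/RR = 2.28941 / 1.58189 = 1.44727
The outcome is not rare, so the OR lies further from 1 than the RR.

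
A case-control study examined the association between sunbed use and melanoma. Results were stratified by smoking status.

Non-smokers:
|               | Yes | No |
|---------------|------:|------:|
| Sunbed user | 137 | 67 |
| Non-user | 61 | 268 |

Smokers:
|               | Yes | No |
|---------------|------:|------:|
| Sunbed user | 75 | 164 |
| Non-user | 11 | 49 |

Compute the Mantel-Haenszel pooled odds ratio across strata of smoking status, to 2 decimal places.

OR_MH = Σ(aᵢdᵢ/nᵢ) / Σ(bᵢcᵢ/nᵢ), where nᵢ is the stratum total.
Stratum 1 (Non-smokers): n = 533; a·d/n = 137·268/533 = 68.8856; b·c/n = 67·61/533 = 7.6679
Stratum 2 (Smokers): n = 299; a·d/n = 75·49/299 = 12.2910; b·c/n = 164·11/299 = 6.0334
OR_MH = (68.8856 + 12.2910) / (7.6679 + 6.0334) = 81.1765 / 13.7014 = 5.92470

5.92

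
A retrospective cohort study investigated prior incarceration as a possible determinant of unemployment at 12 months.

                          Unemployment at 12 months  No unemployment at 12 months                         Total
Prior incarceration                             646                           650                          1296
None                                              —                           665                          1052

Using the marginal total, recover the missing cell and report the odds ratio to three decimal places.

1.708

The missing cell is in the unexposed row: 1052 − 665 = 387.
So a = 646, b = 650, c = 387, d = 665.
OR = (a·d)/(b·c) = (646 × 665) / (650 × 387) = 429590 / 251550 = 1.70777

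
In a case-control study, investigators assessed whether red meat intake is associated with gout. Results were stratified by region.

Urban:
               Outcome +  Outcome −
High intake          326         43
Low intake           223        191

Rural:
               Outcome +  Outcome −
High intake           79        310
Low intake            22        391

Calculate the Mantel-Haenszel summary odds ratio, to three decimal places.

5.688

OR_MH = Σ(aᵢdᵢ/nᵢ) / Σ(bᵢcᵢ/nᵢ), where nᵢ is the stratum total.
Stratum 1 (Urban): n = 783; a·d/n = 326·191/783 = 79.5223; b·c/n = 43·223/783 = 12.2465
Stratum 2 (Rural): n = 802; a·d/n = 79·391/802 = 38.5150; b·c/n = 310·22/802 = 8.5037
OR_MH = (79.5223 + 38.5150) / (12.2465 + 8.5037) = 118.0373 / 20.7502 = 5.68848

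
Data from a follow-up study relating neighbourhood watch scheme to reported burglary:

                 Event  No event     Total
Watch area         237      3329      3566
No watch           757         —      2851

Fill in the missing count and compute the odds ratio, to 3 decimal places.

0.197

The missing cell is in the unexposed row: 2851 − 757 = 2094.
So a = 237, b = 3329, c = 757, d = 2094.
OR = (a·d)/(b·c) = (237 × 2094) / (3329 × 757) = 496278 / 2520053 = 0.19693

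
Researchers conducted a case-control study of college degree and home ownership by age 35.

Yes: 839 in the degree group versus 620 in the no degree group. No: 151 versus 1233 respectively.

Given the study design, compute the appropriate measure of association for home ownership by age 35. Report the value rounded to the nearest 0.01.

From the description: a = 839, b = 151, c = 620, d = 1233.
This is a case-control study: participants were sampled on outcome status, so risks in the source population cannot be estimated directly — relative risk is not valid here. The odds ratio is the appropriate measure.
OR = (a·d)/(b·c) = (839 × 1233) / (151 × 620) = 1034487 / 93620 = 11.04985

11.05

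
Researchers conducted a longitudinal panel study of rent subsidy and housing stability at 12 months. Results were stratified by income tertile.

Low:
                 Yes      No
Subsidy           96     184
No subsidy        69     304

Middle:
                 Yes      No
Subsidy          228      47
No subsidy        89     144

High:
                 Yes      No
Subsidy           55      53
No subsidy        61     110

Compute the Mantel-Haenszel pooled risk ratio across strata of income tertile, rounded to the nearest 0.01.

RR_MH = Σ(aᵢ·n₀ᵢ/nᵢ) / Σ(cᵢ·n₁ᵢ/nᵢ), with n₁ᵢ = aᵢ+bᵢ (exposed), n₀ᵢ = cᵢ+dᵢ (unexposed), nᵢ = n₁ᵢ+n₀ᵢ.
Stratum 1 (Low): n₁ = 280, n₀ = 373, n = 653; a·n₀/n = 96·373/653 = 54.8361; c·n₁/n = 69·280/653 = 29.5865
Stratum 2 (Middle): n₁ = 275, n₀ = 233, n = 508; a·n₀/n = 228·233/508 = 104.5748; c·n₁/n = 89·275/508 = 48.1791
Stratum 3 (High): n₁ = 108, n₀ = 171, n = 279; a·n₀/n = 55·171/279 = 33.7097; c·n₁/n = 61·108/279 = 23.6129
RR_MH = (54.8361 + 104.5748 + 33.7097) / (29.5865 + 48.1791 + 23.6129) = 193.1206 / 101.3786 = 1.90495

1.90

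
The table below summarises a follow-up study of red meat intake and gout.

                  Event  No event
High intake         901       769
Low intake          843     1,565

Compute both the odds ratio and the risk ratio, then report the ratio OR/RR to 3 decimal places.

1.411

Cells: a = 901, b = 769, c = 843, d = 1565.
OR = (901·1565)/(769·843) = 1410065/648267 = 2.17513
Risk in exposed = 901/1670 = 0.53952; risk in unexposed = 843/2408 = 0.35008; RR = 1.54112
OR/RR = 2.17513 / 1.54112 = 1.41139
The outcome is not rare, so the OR lies further from 1 than the RR.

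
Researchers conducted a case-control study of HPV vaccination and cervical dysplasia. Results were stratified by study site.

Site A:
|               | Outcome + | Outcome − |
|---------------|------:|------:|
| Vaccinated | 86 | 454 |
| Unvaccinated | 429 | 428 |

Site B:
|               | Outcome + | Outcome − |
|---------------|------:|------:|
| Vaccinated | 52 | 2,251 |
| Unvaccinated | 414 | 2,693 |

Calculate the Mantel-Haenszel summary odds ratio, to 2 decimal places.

0.17

OR_MH = Σ(aᵢdᵢ/nᵢ) / Σ(bᵢcᵢ/nᵢ), where nᵢ is the stratum total.
Stratum 1 (Site A): n = 1397; a·d/n = 86·428/1397 = 26.3479; b·c/n = 454·429/1397 = 139.4173
Stratum 2 (Site B): n = 5410; a·d/n = 52·2693/5410 = 25.8847; b·c/n = 2251·414/5410 = 172.2577
OR_MH = (26.3479 + 25.8847) / (139.4173 + 172.2577) = 52.2325 / 311.6750 = 0.16759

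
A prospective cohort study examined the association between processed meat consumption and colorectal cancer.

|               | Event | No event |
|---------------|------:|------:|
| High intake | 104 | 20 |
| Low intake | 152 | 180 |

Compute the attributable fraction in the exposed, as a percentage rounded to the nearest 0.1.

45.4

Cells: a = 104, b = 20, c = 152, d = 180.
Risk in exposed = 104/124 = 0.83871; risk in unexposed = 152/332 = 0.45783.
RR = 0.83871/0.45783 = 1.83192
AR% = (RR − 1)/RR × 100 = (1.83192 − 1)/1.83192 × 100 = 45.4124%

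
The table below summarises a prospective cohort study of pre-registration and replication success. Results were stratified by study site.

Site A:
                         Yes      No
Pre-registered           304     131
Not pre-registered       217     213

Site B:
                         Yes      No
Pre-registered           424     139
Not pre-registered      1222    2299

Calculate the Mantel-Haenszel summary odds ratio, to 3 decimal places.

OR_MH = Σ(aᵢdᵢ/nᵢ) / Σ(bᵢcᵢ/nᵢ), where nᵢ is the stratum total.
Stratum 1 (Site A): n = 865; a·d/n = 304·213/865 = 74.8578; b·c/n = 131·217/865 = 32.8636
Stratum 2 (Site B): n = 4084; a·d/n = 424·2299/4084 = 238.6817; b·c/n = 139·1222/4084 = 41.5911
OR_MH = (74.8578 + 238.6817) / (32.8636 + 41.5911) = 313.5395 / 74.4547 = 4.21115

4.211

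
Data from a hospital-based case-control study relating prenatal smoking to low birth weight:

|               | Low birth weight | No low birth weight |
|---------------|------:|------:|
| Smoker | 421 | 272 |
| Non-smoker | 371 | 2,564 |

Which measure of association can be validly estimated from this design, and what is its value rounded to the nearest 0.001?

Cells: a = 421, b = 272, c = 371, d = 2564.
This is a hospital-based case-control study: participants were sampled on outcome status, so risks in the source population cannot be estimated directly — relative risk is not valid here. The odds ratio is the appropriate measure.
OR = (a·d)/(b·c) = (421 × 2564) / (272 × 371) = 1079444 / 100912 = 10.69688

10.697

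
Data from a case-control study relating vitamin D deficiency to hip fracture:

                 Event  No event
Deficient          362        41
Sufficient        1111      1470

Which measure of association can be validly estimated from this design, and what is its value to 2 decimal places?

11.68

Cells: a = 362, b = 41, c = 1111, d = 1470.
This is a case-control study: participants were sampled on outcome status, so risks in the source population cannot be estimated directly — relative risk is not valid here. The odds ratio is the appropriate measure.
OR = (a·d)/(b·c) = (362 × 1470) / (41 × 1111) = 532140 / 45551 = 11.68229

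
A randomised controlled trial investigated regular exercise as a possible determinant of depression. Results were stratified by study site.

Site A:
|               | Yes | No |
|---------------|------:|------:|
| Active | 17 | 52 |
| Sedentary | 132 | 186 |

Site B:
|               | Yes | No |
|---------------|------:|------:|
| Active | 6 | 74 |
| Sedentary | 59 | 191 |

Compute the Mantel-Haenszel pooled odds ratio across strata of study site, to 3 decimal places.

0.376

OR_MH = Σ(aᵢdᵢ/nᵢ) / Σ(bᵢcᵢ/nᵢ), where nᵢ is the stratum total.
Stratum 1 (Site A): n = 387; a·d/n = 17·186/387 = 8.1705; b·c/n = 52·132/387 = 17.7364
Stratum 2 (Site B): n = 330; a·d/n = 6·191/330 = 3.4727; b·c/n = 74·59/330 = 13.2303
OR_MH = (8.1705 + 3.4727) / (17.7364 + 13.2303) = 11.6433 / 30.9667 = 0.37599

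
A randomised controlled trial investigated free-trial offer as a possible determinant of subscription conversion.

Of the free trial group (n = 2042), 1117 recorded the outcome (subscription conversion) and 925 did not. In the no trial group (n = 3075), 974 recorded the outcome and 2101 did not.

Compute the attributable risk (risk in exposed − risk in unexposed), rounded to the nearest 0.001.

From the description: a = 1117, b = 925, c = 974, d = 2101.
Risk in exposed = 1117/2042 = 0.547013; risk in unexposed = 974/3075 = 0.316748.
Risk difference = 0.547013 − 0.316748 = 0.230265

0.230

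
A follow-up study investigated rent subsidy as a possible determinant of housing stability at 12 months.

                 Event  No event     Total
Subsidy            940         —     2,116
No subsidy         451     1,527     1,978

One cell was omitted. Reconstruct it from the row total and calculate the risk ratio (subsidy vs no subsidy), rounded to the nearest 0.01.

The missing cell is in the exposed row: 2116 − 940 = 1176.
So a = 940, b = 1176, c = 451, d = 1527.
RR = [a/(a+b)] / [c/(c+d)] = (940/2116) / (451/1978) = 0.44423/0.22801 = 1.94833

1.95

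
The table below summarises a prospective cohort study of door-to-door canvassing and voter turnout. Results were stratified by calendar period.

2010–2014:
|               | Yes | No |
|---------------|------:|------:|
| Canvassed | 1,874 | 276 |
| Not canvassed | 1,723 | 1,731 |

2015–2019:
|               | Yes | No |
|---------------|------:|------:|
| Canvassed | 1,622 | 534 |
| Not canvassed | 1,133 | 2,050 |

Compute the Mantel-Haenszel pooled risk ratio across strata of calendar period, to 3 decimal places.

1.897

RR_MH = Σ(aᵢ·n₀ᵢ/nᵢ) / Σ(cᵢ·n₁ᵢ/nᵢ), with n₁ᵢ = aᵢ+bᵢ (exposed), n₀ᵢ = cᵢ+dᵢ (unexposed), nᵢ = n₁ᵢ+n₀ᵢ.
Stratum 1 (2010–2014): n₁ = 2150, n₀ = 3454, n = 5604; a·n₀/n = 1874·3454/5604 = 1155.0314; c·n₁/n = 1723·2150/5604 = 661.0368
Stratum 2 (2015–2019): n₁ = 2156, n₀ = 3183, n = 5339; a·n₀/n = 1622·3183/5339 = 967.0024; c·n₁/n = 1133·2156/5339 = 457.5291
RR_MH = (1155.0314 + 967.0024) / (661.0368 + 457.5291) = 2122.0338 / 1118.5659 = 1.89710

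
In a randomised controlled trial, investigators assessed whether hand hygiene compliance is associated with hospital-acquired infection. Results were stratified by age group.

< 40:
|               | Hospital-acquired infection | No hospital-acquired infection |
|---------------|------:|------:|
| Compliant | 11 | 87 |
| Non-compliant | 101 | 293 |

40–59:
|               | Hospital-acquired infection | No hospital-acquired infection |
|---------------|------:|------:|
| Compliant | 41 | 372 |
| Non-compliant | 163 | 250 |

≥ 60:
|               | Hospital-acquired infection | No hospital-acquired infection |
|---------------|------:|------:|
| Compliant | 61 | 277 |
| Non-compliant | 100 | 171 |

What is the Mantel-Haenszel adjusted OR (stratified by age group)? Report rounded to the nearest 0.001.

OR_MH = Σ(aᵢdᵢ/nᵢ) / Σ(bᵢcᵢ/nᵢ), where nᵢ is the stratum total.
Stratum 1 (< 40): n = 492; a·d/n = 11·293/492 = 6.5508; b·c/n = 87·101/492 = 17.8598
Stratum 2 (40–59): n = 826; a·d/n = 41·250/826 = 12.4092; b·c/n = 372·163/826 = 73.4092
Stratum 3 (≥ 60): n = 609; a·d/n = 61·171/609 = 17.1281; b·c/n = 277·100/609 = 45.4844
OR_MH = (6.5508 + 12.4092 + 17.1281) / (17.8598 + 73.4092 + 45.4844) = 36.0881 / 136.7534 = 0.26389

0.264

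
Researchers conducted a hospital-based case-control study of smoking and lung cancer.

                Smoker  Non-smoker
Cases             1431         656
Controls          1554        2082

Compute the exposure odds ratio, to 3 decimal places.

2.923

Reading the table with exposure as columns: a = 1431 (Smoker, case), b = 1554 (Smoker, non-case), c = 656 (Non-smoker, case), d = 2082.
OR = (a·d)/(b·c) = (1431 × 2082) / (1554 × 656) = 2979342 / 1019424 = 2.92257
The odds of lung cancer are about 2.92 times as high in the smoker group.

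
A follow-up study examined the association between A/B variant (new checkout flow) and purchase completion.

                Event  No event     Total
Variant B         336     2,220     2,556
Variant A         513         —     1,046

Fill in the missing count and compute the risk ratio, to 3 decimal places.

0.268

The missing cell is in the unexposed row: 1046 − 513 = 533.
So a = 336, b = 2220, c = 513, d = 533.
RR = [a/(a+b)] / [c/(c+d)] = (336/2556) / (513/1046) = 0.13146/0.49044 = 0.26804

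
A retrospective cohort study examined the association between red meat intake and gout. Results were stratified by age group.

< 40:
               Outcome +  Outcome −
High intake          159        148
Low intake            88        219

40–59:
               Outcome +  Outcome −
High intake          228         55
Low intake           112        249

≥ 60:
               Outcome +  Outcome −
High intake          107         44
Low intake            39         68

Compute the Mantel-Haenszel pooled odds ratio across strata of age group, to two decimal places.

4.62

OR_MH = Σ(aᵢdᵢ/nᵢ) / Σ(bᵢcᵢ/nᵢ), where nᵢ is the stratum total.
Stratum 1 (< 40): n = 614; a·d/n = 159·219/614 = 56.7117; b·c/n = 148·88/614 = 21.2117
Stratum 2 (40–59): n = 644; a·d/n = 228·249/644 = 88.1553; b·c/n = 55·112/644 = 9.5652
Stratum 3 (≥ 60): n = 258; a·d/n = 107·68/258 = 28.2016; b·c/n = 44·39/258 = 6.6512
OR_MH = (56.7117 + 88.1553 + 28.2016) / (21.2117 + 9.5652 + 6.6512) = 173.0686 / 37.4281 = 4.62403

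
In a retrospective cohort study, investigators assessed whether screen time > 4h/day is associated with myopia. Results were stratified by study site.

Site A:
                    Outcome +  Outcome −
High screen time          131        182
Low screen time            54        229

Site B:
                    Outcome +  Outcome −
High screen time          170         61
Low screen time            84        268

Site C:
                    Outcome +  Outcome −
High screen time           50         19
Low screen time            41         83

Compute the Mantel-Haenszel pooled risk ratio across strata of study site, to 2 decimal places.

RR_MH = Σ(aᵢ·n₀ᵢ/nᵢ) / Σ(cᵢ·n₁ᵢ/nᵢ), with n₁ᵢ = aᵢ+bᵢ (exposed), n₀ᵢ = cᵢ+dᵢ (unexposed), nᵢ = n₁ᵢ+n₀ᵢ.
Stratum 1 (Site A): n₁ = 313, n₀ = 283, n = 596; a·n₀/n = 131·283/596 = 62.2030; c·n₁/n = 54·313/596 = 28.3591
Stratum 2 (Site B): n₁ = 231, n₀ = 352, n = 583; a·n₀/n = 170·352/583 = 102.6415; c·n₁/n = 84·231/583 = 33.2830
Stratum 3 (Site C): n₁ = 69, n₀ = 124, n = 193; a·n₀/n = 50·124/193 = 32.1244; c·n₁/n = 41·69/193 = 14.6580
RR_MH = (62.2030 + 102.6415 + 32.1244) / (28.3591 + 33.2830 + 14.6580) = 196.9689 / 76.3001 = 2.58150

2.58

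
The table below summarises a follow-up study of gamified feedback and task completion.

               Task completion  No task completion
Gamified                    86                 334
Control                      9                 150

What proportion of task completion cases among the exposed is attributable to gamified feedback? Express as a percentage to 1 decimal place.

Cells: a = 86, b = 334, c = 9, d = 150.
Risk in exposed = 86/420 = 0.20476; risk in unexposed = 9/159 = 0.05660.
RR = 0.20476/0.05660 = 3.61746
AR% = (RR − 1)/RR × 100 = (3.61746 − 1)/3.61746 × 100 = 72.3563%

72.4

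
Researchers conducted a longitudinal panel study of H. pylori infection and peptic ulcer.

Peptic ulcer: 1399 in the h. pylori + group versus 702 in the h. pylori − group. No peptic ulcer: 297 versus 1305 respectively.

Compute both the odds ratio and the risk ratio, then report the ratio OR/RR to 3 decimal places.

From the description: a = 1399, b = 297, c = 702, d = 1305.
OR = (1399·1305)/(297·702) = 1825695/208494 = 8.75658
Risk in exposed = 1399/1696 = 0.82488; risk in unexposed = 702/2007 = 0.34978; RR = 2.35832
OR/RR = 8.75658 / 2.35832 = 3.71306
The outcome is not rare, so the OR lies further from 1 than the RR.

3.713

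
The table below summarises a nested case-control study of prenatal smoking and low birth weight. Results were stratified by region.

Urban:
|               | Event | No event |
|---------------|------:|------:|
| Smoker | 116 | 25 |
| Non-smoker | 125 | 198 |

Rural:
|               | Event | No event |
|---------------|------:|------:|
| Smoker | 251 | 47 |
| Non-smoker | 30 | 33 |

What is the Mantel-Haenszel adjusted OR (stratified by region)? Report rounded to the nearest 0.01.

6.81

OR_MH = Σ(aᵢdᵢ/nᵢ) / Σ(bᵢcᵢ/nᵢ), where nᵢ is the stratum total.
Stratum 1 (Urban): n = 464; a·d/n = 116·198/464 = 49.5000; b·c/n = 25·125/464 = 6.7349
Stratum 2 (Rural): n = 361; a·d/n = 251·33/361 = 22.9446; b·c/n = 47·30/361 = 3.9058
OR_MH = (49.5000 + 22.9446) / (6.7349 + 3.9058) = 72.4446 / 10.6407 = 6.80824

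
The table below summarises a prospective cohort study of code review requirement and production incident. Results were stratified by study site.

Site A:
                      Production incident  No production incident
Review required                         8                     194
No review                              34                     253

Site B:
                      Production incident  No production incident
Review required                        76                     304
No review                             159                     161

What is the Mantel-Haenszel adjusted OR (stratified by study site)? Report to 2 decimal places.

OR_MH = Σ(aᵢdᵢ/nᵢ) / Σ(bᵢcᵢ/nᵢ), where nᵢ is the stratum total.
Stratum 1 (Site A): n = 489; a·d/n = 8·253/489 = 4.1391; b·c/n = 194·34/489 = 13.4888
Stratum 2 (Site B): n = 700; a·d/n = 76·161/700 = 17.4800; b·c/n = 304·159/700 = 69.0514
OR_MH = (4.1391 + 17.4800) / (13.4888 + 69.0514) = 21.6191 / 82.5402 = 0.26192

0.26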